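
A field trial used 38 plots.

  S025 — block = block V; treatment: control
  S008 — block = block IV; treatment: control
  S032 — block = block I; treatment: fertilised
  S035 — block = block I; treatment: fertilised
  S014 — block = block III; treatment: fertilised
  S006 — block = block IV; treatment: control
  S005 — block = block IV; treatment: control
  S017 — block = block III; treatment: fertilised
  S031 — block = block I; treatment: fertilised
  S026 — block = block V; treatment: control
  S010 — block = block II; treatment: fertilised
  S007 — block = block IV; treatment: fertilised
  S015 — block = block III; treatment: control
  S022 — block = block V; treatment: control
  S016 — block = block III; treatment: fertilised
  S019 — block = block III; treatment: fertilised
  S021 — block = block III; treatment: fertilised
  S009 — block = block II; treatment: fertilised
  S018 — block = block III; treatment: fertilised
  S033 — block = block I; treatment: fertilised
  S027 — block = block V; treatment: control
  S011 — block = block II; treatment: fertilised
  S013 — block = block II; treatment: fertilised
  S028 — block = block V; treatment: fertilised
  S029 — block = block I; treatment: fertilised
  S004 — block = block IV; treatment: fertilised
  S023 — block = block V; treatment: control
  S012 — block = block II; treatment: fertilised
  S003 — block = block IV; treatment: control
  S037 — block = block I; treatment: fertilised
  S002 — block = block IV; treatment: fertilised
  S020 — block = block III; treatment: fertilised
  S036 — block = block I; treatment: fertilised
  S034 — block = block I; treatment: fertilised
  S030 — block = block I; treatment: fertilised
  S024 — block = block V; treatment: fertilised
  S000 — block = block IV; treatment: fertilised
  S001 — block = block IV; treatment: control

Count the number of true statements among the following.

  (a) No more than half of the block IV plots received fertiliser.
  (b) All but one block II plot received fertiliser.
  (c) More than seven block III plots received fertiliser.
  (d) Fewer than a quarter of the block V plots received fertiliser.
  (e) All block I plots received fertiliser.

2

(a) block IV: |A| = 9, |A ∩ B| = 4; needs |A ∩ B| ≤ |A ∖ B| — true.
(b) block II: |A| = 5, |A ∩ B| = 5; needs |A ∖ B| = 1 — false.
(c) block III: |A| = 8, |A ∩ B| = 7; needs |A ∩ B| > 7 — false.
(d) block V: |A| = 7, |A ∩ B| = 2; needs |A ∩ B| / |A| < 1/4 — false.
(e) block I: |A| = 9, |A ∩ B| = 9; needs A ⊆ B, i.e. every element of A is in B (|A ∖ B| = 0) — true.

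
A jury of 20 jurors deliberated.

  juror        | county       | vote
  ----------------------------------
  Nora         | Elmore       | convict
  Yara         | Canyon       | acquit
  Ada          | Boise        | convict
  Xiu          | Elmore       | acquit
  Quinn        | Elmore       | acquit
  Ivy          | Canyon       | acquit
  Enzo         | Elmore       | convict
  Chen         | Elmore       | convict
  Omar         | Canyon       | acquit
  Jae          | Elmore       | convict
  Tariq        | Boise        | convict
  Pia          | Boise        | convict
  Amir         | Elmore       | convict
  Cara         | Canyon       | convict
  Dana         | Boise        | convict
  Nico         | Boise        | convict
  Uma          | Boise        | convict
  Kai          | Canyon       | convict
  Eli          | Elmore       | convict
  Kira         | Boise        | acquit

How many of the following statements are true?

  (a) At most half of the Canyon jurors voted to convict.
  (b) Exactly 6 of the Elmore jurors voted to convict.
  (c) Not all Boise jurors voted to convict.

3

(a) Canyon: |A| = 5, |A ∩ B| = 2; needs |A ∩ B| ≤ |A ∖ B| — true.
(b) Elmore: |A| = 8, |A ∩ B| = 6; needs |A ∩ B| = 6 — true.
(c) Boise: |A| = 7, |A ∩ B| = 6; needs A ⊄ B (|A ∖ B| ≥ 1) — true.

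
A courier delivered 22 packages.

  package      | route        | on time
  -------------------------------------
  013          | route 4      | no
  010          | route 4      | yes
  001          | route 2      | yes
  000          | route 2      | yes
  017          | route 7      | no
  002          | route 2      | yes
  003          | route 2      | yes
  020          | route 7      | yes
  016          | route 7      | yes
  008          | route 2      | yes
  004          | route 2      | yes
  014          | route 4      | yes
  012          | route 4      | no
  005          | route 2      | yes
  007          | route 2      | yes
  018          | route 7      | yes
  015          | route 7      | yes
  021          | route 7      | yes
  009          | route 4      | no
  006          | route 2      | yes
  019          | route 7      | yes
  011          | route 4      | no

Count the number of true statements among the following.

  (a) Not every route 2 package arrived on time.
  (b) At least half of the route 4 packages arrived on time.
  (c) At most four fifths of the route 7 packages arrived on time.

(a) route 2: |A| = 9, |A ∩ B| = 9; needs A ⊄ B (|A ∖ B| ≥ 1) — false.
(b) route 4: |A| = 6, |A ∩ B| = 2; needs |A ∩ B| ≥ |A ∖ B| — false.
(c) route 7: |A| = 7, |A ∩ B| = 6; needs |A ∩ B| / |A| ≤ 4/5 — false.

0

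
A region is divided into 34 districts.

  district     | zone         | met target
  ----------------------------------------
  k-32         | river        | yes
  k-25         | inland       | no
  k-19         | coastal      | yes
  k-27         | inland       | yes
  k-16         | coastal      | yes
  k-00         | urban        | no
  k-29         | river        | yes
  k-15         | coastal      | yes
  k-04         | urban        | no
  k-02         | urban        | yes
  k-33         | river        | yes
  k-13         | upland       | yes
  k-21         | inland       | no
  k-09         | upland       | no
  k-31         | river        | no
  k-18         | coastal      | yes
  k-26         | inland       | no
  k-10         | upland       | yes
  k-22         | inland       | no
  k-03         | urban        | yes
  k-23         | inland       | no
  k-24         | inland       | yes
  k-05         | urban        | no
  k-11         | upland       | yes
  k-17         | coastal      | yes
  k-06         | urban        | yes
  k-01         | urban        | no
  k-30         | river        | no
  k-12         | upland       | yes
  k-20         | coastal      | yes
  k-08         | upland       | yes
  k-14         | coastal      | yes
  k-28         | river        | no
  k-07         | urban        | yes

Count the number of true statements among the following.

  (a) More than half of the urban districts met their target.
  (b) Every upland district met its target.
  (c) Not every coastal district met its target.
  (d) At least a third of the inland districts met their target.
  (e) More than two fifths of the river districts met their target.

1

(a) urban: |A| = 8, |A ∩ B| = 4; needs |A ∩ B| > |A ∖ B| — false.
(b) upland: |A| = 6, |A ∩ B| = 5; needs A ⊆ B, i.e. every element of A is in B (|A ∖ B| = 0) — false.
(c) coastal: |A| = 7, |A ∩ B| = 7; needs A ⊄ B (|A ∖ B| ≥ 1) — false.
(d) inland: |A| = 7, |A ∩ B| = 2; needs |A ∩ B| / |A| ≥ 1/3 — false.
(e) river: |A| = 6, |A ∩ B| = 3; needs |A ∩ B| / |A| > 2/5 — true.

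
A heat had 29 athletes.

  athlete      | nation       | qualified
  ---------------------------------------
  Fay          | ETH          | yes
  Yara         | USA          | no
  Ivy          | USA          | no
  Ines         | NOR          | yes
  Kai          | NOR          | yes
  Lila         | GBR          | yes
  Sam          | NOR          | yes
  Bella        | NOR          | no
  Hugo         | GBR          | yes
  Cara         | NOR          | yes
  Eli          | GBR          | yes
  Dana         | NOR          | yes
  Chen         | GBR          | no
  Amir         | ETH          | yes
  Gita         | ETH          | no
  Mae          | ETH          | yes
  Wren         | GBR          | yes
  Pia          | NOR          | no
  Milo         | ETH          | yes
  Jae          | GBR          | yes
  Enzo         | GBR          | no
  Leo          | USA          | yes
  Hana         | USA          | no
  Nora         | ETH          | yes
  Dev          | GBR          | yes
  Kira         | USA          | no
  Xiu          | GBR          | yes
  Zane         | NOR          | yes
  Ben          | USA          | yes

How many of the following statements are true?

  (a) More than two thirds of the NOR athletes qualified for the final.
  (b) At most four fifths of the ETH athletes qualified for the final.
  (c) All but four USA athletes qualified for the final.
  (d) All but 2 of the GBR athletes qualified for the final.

(a) NOR: |A| = 8, |A ∩ B| = 6; needs |A ∩ B| / |A| > 2/3 — true.
(b) ETH: |A| = 6, |A ∩ B| = 5; needs |A ∩ B| / |A| ≤ 4/5 — false.
(c) USA: |A| = 6, |A ∩ B| = 2; needs |A ∖ B| = 4 — true.
(d) GBR: |A| = 9, |A ∩ B| = 7; needs |A ∖ B| = 2 — true.

3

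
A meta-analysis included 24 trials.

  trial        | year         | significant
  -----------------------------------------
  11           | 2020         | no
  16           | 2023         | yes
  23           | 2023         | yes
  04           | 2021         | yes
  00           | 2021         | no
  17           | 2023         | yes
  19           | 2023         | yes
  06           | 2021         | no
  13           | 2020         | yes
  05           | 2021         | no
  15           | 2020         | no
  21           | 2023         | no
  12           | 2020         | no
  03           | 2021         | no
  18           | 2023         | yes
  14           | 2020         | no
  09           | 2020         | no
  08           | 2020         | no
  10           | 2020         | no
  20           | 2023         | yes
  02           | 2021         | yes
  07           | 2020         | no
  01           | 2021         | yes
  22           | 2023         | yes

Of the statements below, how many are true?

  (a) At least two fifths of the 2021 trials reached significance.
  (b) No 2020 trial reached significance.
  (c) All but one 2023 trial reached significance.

2

(a) 2021: |A| = 7, |A ∩ B| = 3; needs |A ∩ B| / |A| ≥ 2/5 — true.
(b) 2020: |A| = 9, |A ∩ B| = 1; needs A ∩ B = ∅ (|A ∩ B| = 0) — false.
(c) 2023: |A| = 8, |A ∩ B| = 7; needs |A ∖ B| = 1 — true.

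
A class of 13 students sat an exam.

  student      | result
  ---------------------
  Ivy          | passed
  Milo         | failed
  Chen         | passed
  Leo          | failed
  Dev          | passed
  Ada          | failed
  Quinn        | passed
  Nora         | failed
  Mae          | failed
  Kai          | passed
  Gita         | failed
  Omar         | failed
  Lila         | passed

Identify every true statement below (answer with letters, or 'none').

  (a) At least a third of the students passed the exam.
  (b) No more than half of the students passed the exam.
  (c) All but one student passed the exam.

|A| = 13, |A ∩ B| = 6, |A ∖ B| = 7.
(a) |A ∩ B| / |A| ≥ 1/3: holds.
(b) |A ∩ B| ≤ |A ∖ B|: holds.
(c) |A ∖ B| = 1: fails.

(a), (b)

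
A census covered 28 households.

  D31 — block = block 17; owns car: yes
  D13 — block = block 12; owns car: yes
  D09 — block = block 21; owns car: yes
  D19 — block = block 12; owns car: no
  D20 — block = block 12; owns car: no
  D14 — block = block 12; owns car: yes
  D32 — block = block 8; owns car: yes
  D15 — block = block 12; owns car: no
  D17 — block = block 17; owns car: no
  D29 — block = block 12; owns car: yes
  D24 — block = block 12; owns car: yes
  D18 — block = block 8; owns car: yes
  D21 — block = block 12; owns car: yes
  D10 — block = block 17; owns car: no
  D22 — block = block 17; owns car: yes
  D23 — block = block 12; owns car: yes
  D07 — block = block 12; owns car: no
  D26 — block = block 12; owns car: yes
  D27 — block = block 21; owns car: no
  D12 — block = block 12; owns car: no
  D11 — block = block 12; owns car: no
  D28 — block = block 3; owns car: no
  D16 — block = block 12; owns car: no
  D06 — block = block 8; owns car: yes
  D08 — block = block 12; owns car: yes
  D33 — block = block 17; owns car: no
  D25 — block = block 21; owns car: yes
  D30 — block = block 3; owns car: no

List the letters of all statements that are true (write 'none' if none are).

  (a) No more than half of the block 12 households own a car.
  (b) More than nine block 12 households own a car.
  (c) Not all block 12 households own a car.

(c)

|A| = 15, |A ∩ B| = 8, |A ∖ B| = 7.
(a) |A ∩ B| ≤ |A ∖ B|: fails.
(b) |A ∩ B| > 9: fails.
(c) A ⊄ B (|A ∖ B| ≥ 1): holds.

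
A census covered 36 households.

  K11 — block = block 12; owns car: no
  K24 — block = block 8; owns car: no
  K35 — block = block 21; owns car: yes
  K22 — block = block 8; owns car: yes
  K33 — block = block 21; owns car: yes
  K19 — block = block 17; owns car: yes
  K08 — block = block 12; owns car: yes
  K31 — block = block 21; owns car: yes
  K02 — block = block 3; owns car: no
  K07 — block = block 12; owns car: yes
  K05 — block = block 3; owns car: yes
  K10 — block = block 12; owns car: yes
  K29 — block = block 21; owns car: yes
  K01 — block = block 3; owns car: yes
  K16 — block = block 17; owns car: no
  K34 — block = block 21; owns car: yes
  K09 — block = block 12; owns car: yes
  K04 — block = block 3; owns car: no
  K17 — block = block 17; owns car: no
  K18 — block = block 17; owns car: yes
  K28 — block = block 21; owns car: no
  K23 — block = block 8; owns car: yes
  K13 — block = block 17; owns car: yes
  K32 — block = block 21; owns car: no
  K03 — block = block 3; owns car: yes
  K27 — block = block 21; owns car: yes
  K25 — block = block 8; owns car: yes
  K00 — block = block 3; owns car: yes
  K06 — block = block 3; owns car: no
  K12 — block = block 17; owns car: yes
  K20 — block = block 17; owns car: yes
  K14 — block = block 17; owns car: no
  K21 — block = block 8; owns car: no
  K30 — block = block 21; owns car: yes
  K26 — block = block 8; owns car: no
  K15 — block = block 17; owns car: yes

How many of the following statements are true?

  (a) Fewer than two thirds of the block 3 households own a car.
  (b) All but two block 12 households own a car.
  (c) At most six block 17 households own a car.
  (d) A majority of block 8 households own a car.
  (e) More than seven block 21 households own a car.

(a) block 3: |A| = 7, |A ∩ B| = 4; needs |A ∩ B| / |A| < 2/3 — true.
(b) block 12: |A| = 5, |A ∩ B| = 4; needs |A ∖ B| = 2 — false.
(c) block 17: |A| = 9, |A ∩ B| = 6; needs |A ∩ B| ≤ 6 — true.
(d) block 8: |A| = 6, |A ∩ B| = 3; needs |A ∩ B| > |A ∖ B| — false.
(e) block 21: |A| = 9, |A ∩ B| = 7; needs |A ∩ B| > 7 — false.

2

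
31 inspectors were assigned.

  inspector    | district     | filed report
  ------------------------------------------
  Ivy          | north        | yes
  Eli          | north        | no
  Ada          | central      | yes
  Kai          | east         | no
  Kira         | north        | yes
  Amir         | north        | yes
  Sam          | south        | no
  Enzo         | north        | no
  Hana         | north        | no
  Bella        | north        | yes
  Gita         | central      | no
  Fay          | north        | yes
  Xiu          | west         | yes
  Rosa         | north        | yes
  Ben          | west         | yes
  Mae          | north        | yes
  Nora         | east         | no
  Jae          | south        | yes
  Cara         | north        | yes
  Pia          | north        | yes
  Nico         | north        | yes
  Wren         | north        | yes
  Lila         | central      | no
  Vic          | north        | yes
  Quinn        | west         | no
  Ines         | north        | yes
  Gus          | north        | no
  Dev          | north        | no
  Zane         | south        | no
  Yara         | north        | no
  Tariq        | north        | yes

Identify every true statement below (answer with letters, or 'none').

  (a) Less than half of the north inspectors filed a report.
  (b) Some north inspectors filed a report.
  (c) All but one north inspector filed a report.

(b)

|A| = 20, |A ∩ B| = 14, |A ∖ B| = 6.
(a) |A ∩ B| < |A ∖ B|: fails.
(b) A ∩ B ≠ ∅ (|A ∩ B| ≥ 1): holds.
(c) |A ∖ B| = 1: fails.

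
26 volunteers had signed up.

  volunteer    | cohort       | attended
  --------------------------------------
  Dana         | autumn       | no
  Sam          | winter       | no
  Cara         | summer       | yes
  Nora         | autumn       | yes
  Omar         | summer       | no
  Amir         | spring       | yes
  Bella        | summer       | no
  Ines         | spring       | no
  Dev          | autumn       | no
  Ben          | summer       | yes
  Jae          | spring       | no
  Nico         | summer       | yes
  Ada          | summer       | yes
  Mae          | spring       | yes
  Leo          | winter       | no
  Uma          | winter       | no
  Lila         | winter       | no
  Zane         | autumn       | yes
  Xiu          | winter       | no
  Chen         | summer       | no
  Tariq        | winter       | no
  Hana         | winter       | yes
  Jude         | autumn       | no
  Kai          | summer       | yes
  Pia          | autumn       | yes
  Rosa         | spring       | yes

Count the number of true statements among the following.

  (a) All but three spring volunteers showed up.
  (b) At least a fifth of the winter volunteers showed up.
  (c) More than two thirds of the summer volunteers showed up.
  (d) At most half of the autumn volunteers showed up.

1

(a) spring: |A| = 5, |A ∩ B| = 3; needs |A ∖ B| = 3 — false.
(b) winter: |A| = 7, |A ∩ B| = 1; needs |A ∩ B| / |A| ≥ 1/5 — false.
(c) summer: |A| = 8, |A ∩ B| = 5; needs |A ∩ B| / |A| > 2/3 — false.
(d) autumn: |A| = 6, |A ∩ B| = 3; needs |A ∩ B| ≤ |A ∖ B| — true.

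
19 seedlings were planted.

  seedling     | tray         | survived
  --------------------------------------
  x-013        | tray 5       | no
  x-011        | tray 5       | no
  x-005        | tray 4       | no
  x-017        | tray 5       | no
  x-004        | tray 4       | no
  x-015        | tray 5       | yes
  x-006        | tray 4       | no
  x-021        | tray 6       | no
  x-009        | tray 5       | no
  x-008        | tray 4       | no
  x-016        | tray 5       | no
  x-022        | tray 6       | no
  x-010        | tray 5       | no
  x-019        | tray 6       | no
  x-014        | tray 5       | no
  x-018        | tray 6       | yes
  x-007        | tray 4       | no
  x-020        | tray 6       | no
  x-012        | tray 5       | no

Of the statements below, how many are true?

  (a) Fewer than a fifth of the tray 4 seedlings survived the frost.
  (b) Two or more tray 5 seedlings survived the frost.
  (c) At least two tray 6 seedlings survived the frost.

(a) tray 4: |A| = 5, |A ∩ B| = 0; needs |A ∩ B| / |A| < 1/5 — true.
(b) tray 5: |A| = 9, |A ∩ B| = 1; needs |A ∩ B| ≥ 2 — false.
(c) tray 6: |A| = 5, |A ∩ B| = 1; needs |A ∩ B| ≥ 2 — false.

1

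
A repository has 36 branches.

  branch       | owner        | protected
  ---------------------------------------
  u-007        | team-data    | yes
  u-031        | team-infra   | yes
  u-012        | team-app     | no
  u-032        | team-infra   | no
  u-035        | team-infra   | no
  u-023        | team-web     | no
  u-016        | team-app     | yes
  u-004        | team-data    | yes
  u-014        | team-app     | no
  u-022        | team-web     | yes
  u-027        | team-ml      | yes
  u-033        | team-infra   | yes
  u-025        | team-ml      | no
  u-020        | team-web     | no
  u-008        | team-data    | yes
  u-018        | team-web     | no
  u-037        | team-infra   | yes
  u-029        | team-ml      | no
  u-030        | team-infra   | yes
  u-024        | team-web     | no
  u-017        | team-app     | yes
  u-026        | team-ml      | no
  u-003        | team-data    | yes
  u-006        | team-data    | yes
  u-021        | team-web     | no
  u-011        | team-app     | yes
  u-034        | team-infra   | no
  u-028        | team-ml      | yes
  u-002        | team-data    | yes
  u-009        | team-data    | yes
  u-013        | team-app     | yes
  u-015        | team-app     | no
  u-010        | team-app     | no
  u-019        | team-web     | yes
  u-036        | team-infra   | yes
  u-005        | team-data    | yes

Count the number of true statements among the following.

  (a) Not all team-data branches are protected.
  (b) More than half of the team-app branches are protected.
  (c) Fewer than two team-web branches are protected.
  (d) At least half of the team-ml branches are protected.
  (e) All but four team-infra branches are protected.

(a) team-data: |A| = 8, |A ∩ B| = 8; needs A ⊄ B (|A ∖ B| ≥ 1) — false.
(b) team-app: |A| = 8, |A ∩ B| = 4; needs |A ∩ B| > |A ∖ B| — false.
(c) team-web: |A| = 7, |A ∩ B| = 2; needs |A ∩ B| < 2 — false.
(d) team-ml: |A| = 5, |A ∩ B| = 2; needs |A ∩ B| ≥ |A ∖ B| — false.
(e) team-infra: |A| = 8, |A ∩ B| = 5; needs |A ∖ B| = 4 — false.

0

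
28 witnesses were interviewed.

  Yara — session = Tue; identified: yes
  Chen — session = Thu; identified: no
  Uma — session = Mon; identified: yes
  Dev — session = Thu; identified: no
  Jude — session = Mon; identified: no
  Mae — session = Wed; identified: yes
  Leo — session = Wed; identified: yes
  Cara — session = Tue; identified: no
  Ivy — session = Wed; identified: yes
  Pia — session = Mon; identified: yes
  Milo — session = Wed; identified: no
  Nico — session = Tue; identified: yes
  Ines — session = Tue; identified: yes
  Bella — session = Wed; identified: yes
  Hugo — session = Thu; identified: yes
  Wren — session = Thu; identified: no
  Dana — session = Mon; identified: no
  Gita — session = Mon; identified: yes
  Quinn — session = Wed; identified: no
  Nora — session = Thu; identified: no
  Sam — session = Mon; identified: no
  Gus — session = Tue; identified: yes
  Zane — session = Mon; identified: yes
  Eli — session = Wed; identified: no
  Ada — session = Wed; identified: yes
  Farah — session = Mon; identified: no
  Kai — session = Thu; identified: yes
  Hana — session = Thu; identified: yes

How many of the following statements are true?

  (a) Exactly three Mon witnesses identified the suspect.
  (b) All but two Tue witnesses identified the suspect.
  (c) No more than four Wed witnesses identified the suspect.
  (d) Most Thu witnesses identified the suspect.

0

(a) Mon: |A| = 8, |A ∩ B| = 4; needs |A ∩ B| = 3 — false.
(b) Tue: |A| = 5, |A ∩ B| = 4; needs |A ∖ B| = 2 — false.
(c) Wed: |A| = 8, |A ∩ B| = 5; needs |A ∩ B| ≤ 4 — false.
(d) Thu: |A| = 7, |A ∩ B| = 3; needs |A ∩ B| > |A ∖ B| — false.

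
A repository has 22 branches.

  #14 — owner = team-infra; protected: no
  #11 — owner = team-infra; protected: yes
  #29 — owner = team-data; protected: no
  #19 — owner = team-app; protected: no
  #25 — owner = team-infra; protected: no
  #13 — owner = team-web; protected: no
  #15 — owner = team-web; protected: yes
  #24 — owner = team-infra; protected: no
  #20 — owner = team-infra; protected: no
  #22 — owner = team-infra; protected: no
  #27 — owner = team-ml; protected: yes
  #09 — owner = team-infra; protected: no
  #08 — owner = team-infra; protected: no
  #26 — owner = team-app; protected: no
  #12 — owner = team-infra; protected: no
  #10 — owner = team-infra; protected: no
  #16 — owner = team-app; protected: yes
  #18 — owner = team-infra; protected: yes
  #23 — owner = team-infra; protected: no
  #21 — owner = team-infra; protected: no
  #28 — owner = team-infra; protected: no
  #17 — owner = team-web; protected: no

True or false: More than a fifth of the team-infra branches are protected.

Truth condition: |A ∩ B| / |A| > 1/5.
A (the restrictor) = {#14, #11, #25, #24, #20, #22, #09, #08, #12, #10, #18, #23, #21, #28}, |A| = 14.
A ∩ B = {#11, #18}, so |A ∩ B| = 2.
A ∖ B = {#14, #25, #24, #20, #22, #09, #08, #12, #10, #23, #21, #28}, so |A ∖ B| = 12.
|A ∩ B|/|A| = 2/14, so the statement is false.

False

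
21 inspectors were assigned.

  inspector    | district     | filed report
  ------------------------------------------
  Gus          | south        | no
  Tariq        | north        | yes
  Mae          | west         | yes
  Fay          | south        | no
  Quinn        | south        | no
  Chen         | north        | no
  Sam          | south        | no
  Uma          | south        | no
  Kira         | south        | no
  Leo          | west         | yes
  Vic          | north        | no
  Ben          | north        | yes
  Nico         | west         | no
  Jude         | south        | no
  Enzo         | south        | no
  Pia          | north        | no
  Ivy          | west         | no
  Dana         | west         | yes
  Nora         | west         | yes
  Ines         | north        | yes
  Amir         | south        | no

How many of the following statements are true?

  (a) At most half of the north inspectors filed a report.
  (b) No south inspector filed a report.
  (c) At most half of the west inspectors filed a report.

2

(a) north: |A| = 6, |A ∩ B| = 3; needs |A ∩ B| ≤ |A ∖ B| — true.
(b) south: |A| = 9, |A ∩ B| = 0; needs A ∩ B = ∅ (|A ∩ B| = 0) — true.
(c) west: |A| = 6, |A ∩ B| = 4; needs |A ∩ B| ≤ |A ∖ B| — false.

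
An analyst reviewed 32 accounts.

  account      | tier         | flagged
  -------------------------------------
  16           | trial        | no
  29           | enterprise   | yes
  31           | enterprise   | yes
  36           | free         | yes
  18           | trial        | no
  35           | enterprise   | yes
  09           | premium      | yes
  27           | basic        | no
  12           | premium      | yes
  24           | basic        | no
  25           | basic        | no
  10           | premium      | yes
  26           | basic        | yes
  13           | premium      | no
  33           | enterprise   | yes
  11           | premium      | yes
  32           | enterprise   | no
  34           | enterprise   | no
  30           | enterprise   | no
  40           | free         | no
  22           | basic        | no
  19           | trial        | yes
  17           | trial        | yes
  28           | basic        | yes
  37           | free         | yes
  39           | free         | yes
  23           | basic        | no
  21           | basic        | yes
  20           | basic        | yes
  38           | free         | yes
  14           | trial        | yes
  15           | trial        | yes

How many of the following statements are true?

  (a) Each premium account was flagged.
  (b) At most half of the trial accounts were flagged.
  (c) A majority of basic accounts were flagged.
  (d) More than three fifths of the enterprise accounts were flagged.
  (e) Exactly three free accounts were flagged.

(a) premium: |A| = 5, |A ∩ B| = 4; needs A ⊆ B, i.e. every element of A is in B (|A ∖ B| = 0) — false.
(b) trial: |A| = 6, |A ∩ B| = 4; needs |A ∩ B| ≤ |A ∖ B| — false.
(c) basic: |A| = 9, |A ∩ B| = 4; needs |A ∩ B| > |A ∖ B| — false.
(d) enterprise: |A| = 7, |A ∩ B| = 4; needs |A ∩ B| / |A| > 3/5 — false.
(e) free: |A| = 5, |A ∩ B| = 4; needs |A ∩ B| = 3 — false.

0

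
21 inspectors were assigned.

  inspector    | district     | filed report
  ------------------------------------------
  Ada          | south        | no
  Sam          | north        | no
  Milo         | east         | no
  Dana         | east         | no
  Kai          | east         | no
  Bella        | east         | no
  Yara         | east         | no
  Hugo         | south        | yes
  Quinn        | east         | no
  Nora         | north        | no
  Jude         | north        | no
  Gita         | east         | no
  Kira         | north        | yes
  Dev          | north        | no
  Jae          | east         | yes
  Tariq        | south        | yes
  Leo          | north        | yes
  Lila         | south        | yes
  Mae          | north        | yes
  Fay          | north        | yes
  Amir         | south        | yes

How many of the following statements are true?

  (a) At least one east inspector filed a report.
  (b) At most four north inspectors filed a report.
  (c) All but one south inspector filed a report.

3

(a) east: |A| = 8, |A ∩ B| = 1; needs A ∩ B ≠ ∅ (|A ∩ B| ≥ 1) — true.
(b) north: |A| = 8, |A ∩ B| = 4; needs |A ∩ B| ≤ 4 — true.
(c) south: |A| = 5, |A ∩ B| = 4; needs |A ∖ B| = 1 — true.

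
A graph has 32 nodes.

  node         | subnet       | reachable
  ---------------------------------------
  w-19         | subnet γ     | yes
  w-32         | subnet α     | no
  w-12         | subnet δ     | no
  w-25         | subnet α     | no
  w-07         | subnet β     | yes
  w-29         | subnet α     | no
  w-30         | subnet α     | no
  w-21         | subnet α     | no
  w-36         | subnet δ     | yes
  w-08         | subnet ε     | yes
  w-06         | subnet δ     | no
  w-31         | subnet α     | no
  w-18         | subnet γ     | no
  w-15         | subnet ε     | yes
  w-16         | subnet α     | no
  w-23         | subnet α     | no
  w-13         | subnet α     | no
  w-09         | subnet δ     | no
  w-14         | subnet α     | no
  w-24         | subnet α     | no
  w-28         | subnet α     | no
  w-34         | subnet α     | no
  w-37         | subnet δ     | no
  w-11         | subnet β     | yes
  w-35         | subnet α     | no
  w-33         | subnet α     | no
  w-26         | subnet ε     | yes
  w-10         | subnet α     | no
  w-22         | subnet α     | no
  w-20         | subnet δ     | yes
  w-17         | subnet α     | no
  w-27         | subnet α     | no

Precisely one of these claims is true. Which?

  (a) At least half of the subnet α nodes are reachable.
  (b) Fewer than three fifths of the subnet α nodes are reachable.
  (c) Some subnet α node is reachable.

|A| = 19, |A ∩ B| = 0, |A ∖ B| = 19.
(a) requires |A ∩ B| ≥ |A ∖ B|: false.
(b) requires |A ∩ B| / |A| < 3/5: true.
(c) requires A ∩ B ≠ ∅ (|A ∩ B| ≥ 1): false.

(b)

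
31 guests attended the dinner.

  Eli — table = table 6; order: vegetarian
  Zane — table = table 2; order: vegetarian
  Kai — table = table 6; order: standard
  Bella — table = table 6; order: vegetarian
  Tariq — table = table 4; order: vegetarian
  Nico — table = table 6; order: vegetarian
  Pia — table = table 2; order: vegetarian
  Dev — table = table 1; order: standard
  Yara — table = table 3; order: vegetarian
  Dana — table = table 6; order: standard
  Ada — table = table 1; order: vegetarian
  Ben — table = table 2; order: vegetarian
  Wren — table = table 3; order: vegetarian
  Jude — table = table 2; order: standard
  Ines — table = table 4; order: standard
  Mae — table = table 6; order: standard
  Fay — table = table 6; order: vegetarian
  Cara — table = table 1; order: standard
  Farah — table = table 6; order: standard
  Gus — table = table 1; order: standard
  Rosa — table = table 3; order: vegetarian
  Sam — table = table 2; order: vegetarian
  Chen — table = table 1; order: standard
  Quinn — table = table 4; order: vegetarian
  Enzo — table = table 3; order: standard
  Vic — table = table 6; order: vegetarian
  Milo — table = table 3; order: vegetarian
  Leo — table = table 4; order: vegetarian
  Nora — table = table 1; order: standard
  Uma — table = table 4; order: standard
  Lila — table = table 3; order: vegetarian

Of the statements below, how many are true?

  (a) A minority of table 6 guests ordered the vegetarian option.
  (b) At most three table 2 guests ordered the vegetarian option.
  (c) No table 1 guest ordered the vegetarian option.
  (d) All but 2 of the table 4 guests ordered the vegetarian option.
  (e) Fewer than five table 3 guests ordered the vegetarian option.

(a) table 6: |A| = 9, |A ∩ B| = 5; needs |A ∩ B| < |A ∖ B| — false.
(b) table 2: |A| = 5, |A ∩ B| = 4; needs |A ∩ B| ≤ 3 — false.
(c) table 1: |A| = 6, |A ∩ B| = 1; needs A ∩ B = ∅ (|A ∩ B| = 0) — false.
(d) table 4: |A| = 5, |A ∩ B| = 3; needs |A ∖ B| = 2 — true.
(e) table 3: |A| = 6, |A ∩ B| = 5; needs |A ∩ B| < 5 — false.

1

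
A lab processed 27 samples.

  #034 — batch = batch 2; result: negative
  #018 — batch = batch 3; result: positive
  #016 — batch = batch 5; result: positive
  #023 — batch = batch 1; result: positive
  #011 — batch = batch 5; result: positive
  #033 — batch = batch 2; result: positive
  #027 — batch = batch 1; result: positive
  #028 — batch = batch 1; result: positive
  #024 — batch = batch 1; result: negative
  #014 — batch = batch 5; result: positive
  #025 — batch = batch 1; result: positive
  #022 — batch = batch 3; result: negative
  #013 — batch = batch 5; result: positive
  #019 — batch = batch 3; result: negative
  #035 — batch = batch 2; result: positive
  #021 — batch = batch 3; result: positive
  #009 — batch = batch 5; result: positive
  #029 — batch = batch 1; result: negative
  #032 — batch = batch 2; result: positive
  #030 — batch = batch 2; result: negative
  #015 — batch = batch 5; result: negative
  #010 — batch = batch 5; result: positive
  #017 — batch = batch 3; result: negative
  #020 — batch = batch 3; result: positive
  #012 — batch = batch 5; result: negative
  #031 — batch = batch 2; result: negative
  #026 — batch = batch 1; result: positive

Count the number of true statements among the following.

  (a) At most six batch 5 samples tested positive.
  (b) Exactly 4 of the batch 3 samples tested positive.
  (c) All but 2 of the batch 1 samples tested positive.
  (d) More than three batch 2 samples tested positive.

(a) batch 5: |A| = 8, |A ∩ B| = 6; needs |A ∩ B| ≤ 6 — true.
(b) batch 3: |A| = 6, |A ∩ B| = 3; needs |A ∩ B| = 4 — false.
(c) batch 1: |A| = 7, |A ∩ B| = 5; needs |A ∖ B| = 2 — true.
(d) batch 2: |A| = 6, |A ∩ B| = 3; needs |A ∩ B| > 3 — false.

2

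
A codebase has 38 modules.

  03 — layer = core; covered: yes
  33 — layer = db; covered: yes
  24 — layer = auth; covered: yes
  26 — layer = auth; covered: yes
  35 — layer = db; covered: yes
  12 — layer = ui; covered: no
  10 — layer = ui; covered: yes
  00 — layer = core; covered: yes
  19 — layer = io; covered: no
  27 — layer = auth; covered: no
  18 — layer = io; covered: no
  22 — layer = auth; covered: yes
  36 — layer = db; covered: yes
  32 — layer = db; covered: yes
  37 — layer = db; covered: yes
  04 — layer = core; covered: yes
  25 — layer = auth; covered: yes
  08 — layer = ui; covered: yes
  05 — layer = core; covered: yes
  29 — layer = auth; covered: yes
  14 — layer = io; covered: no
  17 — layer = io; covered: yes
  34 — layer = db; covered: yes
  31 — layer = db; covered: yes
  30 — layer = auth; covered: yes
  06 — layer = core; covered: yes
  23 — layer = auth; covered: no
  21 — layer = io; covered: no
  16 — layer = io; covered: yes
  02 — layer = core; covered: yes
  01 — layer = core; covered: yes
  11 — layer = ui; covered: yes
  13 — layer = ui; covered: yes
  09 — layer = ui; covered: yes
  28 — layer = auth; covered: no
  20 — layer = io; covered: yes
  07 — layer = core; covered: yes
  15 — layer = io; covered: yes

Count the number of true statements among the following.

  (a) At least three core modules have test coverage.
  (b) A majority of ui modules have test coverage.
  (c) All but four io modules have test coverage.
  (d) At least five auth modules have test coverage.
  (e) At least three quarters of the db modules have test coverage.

5

(a) core: |A| = 8, |A ∩ B| = 8; needs |A ∩ B| ≥ 3 — true.
(b) ui: |A| = 6, |A ∩ B| = 5; needs |A ∩ B| > |A ∖ B| — true.
(c) io: |A| = 8, |A ∩ B| = 4; needs |A ∖ B| = 4 — true.
(d) auth: |A| = 9, |A ∩ B| = 6; needs |A ∩ B| ≥ 5 — true.
(e) db: |A| = 7, |A ∩ B| = 7; needs |A ∩ B| / |A| ≥ 3/4 — true.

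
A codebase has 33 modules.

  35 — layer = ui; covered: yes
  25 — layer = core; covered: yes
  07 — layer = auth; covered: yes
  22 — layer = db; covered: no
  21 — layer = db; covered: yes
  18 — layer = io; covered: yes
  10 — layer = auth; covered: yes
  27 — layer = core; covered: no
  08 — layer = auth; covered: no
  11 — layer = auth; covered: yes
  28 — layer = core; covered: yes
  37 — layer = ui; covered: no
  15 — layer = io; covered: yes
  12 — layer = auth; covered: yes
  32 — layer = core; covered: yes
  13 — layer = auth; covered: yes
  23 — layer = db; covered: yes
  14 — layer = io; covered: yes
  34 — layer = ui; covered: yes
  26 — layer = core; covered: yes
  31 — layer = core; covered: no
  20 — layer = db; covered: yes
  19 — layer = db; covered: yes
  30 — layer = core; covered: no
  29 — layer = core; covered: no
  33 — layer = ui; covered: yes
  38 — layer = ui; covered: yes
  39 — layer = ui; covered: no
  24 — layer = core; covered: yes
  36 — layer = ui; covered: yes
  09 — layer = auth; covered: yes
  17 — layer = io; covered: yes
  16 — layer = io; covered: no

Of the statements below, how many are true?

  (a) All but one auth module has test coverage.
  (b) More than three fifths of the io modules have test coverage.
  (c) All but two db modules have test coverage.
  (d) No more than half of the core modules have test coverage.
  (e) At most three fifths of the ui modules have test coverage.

2

(a) auth: |A| = 7, |A ∩ B| = 6; needs |A ∖ B| = 1 — true.
(b) io: |A| = 5, |A ∩ B| = 4; needs |A ∩ B| / |A| > 3/5 — true.
(c) db: |A| = 5, |A ∩ B| = 4; needs |A ∖ B| = 2 — false.
(d) core: |A| = 9, |A ∩ B| = 5; needs |A ∩ B| ≤ |A ∖ B| — false.
(e) ui: |A| = 7, |A ∩ B| = 5; needs |A ∩ B| / |A| ≤ 3/5 — false.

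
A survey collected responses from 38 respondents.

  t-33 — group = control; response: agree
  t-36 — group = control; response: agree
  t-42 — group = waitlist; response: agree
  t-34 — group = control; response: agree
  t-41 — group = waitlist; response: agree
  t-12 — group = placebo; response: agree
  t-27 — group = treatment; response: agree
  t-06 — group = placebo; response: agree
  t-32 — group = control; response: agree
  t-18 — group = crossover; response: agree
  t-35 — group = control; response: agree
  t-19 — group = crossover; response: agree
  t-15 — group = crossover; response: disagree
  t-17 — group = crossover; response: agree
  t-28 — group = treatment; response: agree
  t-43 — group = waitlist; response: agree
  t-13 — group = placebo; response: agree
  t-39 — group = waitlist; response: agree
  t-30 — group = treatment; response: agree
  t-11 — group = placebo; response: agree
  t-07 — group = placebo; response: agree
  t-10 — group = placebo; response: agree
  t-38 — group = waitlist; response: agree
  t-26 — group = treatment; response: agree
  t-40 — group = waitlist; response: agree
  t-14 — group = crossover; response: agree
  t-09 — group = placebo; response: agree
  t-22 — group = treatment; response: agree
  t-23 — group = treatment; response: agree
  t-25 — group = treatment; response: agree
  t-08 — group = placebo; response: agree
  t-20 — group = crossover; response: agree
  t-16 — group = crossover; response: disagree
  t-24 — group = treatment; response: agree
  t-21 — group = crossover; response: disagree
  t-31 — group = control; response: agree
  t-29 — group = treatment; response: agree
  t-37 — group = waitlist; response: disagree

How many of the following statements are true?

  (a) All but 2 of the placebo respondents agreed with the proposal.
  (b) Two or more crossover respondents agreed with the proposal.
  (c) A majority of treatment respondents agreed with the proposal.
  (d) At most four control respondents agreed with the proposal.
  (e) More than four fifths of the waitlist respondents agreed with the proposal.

(a) placebo: |A| = 8, |A ∩ B| = 8; needs |A ∖ B| = 2 — false.
(b) crossover: |A| = 8, |A ∩ B| = 5; needs |A ∩ B| ≥ 2 — true.
(c) treatment: |A| = 9, |A ∩ B| = 9; needs |A ∩ B| > |A ∖ B| — true.
(d) control: |A| = 6, |A ∩ B| = 6; needs |A ∩ B| ≤ 4 — false.
(e) waitlist: |A| = 7, |A ∩ B| = 6; needs |A ∩ B| / |A| > 4/5 — true.

3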